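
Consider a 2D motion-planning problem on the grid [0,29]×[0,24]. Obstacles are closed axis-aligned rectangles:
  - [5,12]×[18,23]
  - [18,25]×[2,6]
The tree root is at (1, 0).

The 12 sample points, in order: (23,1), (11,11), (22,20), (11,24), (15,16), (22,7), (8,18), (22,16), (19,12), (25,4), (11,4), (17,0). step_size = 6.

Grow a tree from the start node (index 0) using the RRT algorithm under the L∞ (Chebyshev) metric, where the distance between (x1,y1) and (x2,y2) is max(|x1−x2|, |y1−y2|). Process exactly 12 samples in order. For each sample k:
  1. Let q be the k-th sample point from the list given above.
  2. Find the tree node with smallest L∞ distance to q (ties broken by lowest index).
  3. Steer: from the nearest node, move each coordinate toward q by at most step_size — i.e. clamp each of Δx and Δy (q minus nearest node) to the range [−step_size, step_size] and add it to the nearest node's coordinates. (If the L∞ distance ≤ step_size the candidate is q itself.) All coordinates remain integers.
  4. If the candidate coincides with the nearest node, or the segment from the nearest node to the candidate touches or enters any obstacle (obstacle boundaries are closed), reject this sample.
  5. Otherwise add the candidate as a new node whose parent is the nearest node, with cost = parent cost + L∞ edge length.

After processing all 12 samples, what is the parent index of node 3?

Parent of node 3: 2

1. q=(23,1) nearest=0 d=22 new=(7,1) → add node 1 parent=0 cost=6
2. q=(11,11) nearest=1 d=10 new=(11,7) → add node 2 parent=1 cost=12
3. q=(22,20) nearest=2 d=13 new=(17,13) → add node 3 parent=2 cost=18
4. q=(11,24) nearest=3 d=11 new=(11,19) → blocked by [5,12]×[18,23], reject
5. q=(15,16) nearest=3 d=3 new=(15,16) → add node 4 parent=3 cost=21
6. q=(22,7) nearest=3 d=6 new=(22,7) → add node 5 parent=3 cost=24
7. q=(8,18) nearest=4 d=7 new=(9,18) → blocked by [5,12]×[18,23], reject
8. q=(22,16) nearest=3 d=5 new=(22,16) → add node 6 parent=3 cost=23
9. q=(19,12) nearest=3 d=2 new=(19,12) → add node 7 parent=3 cost=20
10. q=(25,4) nearest=5 d=3 new=(25,4) → blocked by [18,25]×[2,6], reject
11. q=(11,4) nearest=2 d=3 new=(11,4) → add node 8 parent=2 cost=15
12. q=(17,0) nearest=8 d=6 new=(17,0) → add node 9 parent=8 cost=21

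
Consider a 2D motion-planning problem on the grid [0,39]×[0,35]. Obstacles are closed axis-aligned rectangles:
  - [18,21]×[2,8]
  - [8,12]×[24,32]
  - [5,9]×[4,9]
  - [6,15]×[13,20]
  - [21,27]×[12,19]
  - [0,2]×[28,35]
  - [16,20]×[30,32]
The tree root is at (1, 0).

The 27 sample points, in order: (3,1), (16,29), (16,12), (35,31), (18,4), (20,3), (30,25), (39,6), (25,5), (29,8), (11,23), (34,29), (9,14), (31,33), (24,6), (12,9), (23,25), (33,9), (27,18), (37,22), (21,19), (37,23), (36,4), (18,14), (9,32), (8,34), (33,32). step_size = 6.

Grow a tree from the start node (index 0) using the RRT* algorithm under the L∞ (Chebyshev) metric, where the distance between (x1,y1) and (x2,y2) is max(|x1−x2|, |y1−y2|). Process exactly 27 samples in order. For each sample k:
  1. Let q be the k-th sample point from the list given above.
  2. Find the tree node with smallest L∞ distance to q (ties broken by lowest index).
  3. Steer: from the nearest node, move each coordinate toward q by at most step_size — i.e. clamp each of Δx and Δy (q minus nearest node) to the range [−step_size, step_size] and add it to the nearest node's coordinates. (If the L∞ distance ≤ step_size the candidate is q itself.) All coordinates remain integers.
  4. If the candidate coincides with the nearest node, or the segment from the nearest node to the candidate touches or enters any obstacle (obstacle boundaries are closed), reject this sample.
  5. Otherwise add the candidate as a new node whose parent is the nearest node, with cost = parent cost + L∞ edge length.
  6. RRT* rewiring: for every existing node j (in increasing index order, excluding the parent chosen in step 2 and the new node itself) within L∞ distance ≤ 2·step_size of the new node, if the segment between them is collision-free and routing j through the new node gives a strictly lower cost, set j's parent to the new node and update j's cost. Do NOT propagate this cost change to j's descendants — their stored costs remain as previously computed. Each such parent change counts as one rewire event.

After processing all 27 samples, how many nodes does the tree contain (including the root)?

Node count: 8

1. q=(3,1) nearest=0 d=2 new=(3,1) → add node 1 parent=0 cost=2
2. q=(16,29) nearest=1 d=28 new=(9,7) → blocked by [5,9]×[4,9], reject
3. q=(16,12) nearest=1 d=13 new=(9,7) → blocked by [5,9]×[4,9], reject
4. q=(35,31) nearest=1 d=32 new=(9,7) → blocked by [5,9]×[4,9], reject
5. q=(18,4) nearest=1 d=15 new=(9,4) → blocked by [5,9]×[4,9], reject
6. q=(20,3) nearest=1 d=17 new=(9,3) → add node 2 parent=1 cost=8
7. q=(30,25) nearest=2 d=22 new=(15,9) → add node 3 parent=2 cost=14
8. q=(39,6) nearest=3 d=24 new=(21,6) → blocked by [18,21]×[2,8], reject
9. q=(25,5) nearest=3 d=10 new=(21,5) → blocked by [18,21]×[2,8], reject
10. q=(29,8) nearest=3 d=14 new=(21,8) → blocked by [18,21]×[2,8], reject
11. q=(11,23) nearest=3 d=14 new=(11,15) → blocked by [6,15]×[13,20], reject
12. q=(34,29) nearest=3 d=20 new=(21,15) → blocked by [21,27]×[12,19], reject
13. q=(9,14) nearest=3 d=6 new=(9,14) → blocked by [6,15]×[13,20], reject
14. q=(31,33) nearest=3 d=24 new=(21,15) → blocked by [21,27]×[12,19], reject
15. q=(24,6) nearest=3 d=9 new=(21,6) → blocked by [18,21]×[2,8], reject
16. q=(12,9) nearest=3 d=3 new=(12,9) → add node 4 parent=3 cost=17
17. q=(23,25) nearest=3 d=16 new=(21,15) → blocked by [21,27]×[12,19], reject
18. q=(33,9) nearest=3 d=18 new=(21,9) → add node 5 parent=3 cost=20
19. q=(27,18) nearest=5 d=9 new=(27,15) → blocked by [21,27]×[12,19], reject
20. q=(37,22) nearest=5 d=16 new=(27,15) → blocked by [21,27]×[12,19], reject
21. q=(21,19) nearest=3 d=10 new=(21,15) → blocked by [21,27]×[12,19], reject
22. q=(37,23) nearest=5 d=16 new=(27,15) → blocked by [21,27]×[12,19], reject
23. q=(36,4) nearest=5 d=15 new=(27,4) → add node 6 parent=5 cost=26
24. q=(18,14) nearest=3 d=5 new=(18,14) → add node 7 parent=3 cost=19
25. q=(9,32) nearest=7 d=18 new=(12,20) → blocked by [6,15]×[13,20], reject
26. q=(8,34) nearest=7 d=20 new=(12,20) → blocked by [6,15]×[13,20], reject
27. q=(33,32) nearest=7 d=18 new=(24,20) → blocked by [21,27]×[12,19], reject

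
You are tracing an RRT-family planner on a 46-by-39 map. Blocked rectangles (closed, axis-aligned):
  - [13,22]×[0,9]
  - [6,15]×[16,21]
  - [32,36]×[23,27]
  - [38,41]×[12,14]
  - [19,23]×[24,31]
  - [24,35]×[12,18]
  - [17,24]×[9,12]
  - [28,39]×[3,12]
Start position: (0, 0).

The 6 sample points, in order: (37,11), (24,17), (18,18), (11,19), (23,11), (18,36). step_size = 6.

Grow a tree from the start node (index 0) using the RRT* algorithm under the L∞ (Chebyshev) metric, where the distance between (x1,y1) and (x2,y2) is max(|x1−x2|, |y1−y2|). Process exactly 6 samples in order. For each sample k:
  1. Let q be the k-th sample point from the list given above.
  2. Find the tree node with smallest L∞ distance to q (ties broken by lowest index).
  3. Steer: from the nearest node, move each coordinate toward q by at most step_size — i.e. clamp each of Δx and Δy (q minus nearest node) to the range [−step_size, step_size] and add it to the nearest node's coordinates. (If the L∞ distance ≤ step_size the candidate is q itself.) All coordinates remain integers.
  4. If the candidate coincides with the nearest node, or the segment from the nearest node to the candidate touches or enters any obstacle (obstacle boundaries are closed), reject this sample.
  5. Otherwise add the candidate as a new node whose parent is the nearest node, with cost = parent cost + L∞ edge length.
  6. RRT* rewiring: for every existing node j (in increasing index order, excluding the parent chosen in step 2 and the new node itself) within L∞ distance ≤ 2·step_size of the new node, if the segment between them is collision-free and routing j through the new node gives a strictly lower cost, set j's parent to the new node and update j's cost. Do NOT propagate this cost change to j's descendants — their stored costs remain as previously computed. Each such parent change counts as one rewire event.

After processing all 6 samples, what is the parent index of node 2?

Parent of node 2: 1

1. q=(37,11) nearest=0 d=37 new=(6,6) → add node 1 parent=0 cost=6
2. q=(24,17) nearest=1 d=18 new=(12,12) → add node 2 parent=1 cost=12
3. q=(18,18) nearest=2 d=6 new=(18,18) → add node 3 parent=2 cost=18
4. q=(11,19) nearest=2 d=7 new=(11,18) → blocked by [6,15]×[16,21], reject
5. q=(23,11) nearest=3 d=7 new=(23,12) → blocked by [17,24]×[9,12], reject
6. q=(18,36) nearest=3 d=18 new=(18,24) → add node 4 parent=3 cost=24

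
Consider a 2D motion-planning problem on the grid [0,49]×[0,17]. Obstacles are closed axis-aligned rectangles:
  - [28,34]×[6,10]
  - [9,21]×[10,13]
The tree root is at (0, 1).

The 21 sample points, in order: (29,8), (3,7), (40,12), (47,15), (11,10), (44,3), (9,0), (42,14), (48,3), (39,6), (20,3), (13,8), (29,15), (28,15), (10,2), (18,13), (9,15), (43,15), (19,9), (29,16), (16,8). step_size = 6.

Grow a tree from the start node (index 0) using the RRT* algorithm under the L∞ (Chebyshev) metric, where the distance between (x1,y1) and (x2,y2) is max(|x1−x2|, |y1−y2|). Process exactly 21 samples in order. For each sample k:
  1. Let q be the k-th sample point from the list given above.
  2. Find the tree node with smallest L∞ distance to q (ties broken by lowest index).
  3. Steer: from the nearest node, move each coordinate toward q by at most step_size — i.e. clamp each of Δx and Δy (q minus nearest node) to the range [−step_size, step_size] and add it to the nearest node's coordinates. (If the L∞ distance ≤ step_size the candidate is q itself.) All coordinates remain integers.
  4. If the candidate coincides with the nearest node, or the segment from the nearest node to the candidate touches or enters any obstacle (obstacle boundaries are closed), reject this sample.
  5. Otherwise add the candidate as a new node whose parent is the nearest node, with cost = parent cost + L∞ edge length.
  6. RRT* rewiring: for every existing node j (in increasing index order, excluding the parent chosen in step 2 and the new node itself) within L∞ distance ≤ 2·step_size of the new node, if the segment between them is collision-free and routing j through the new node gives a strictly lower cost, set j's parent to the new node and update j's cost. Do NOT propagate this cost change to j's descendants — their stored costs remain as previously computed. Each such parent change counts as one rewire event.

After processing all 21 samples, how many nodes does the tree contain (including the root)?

Node count: 12

1. q=(29,8) nearest=0 d=29 new=(6,7) → add node 1 parent=0 cost=6
2. q=(3,7) nearest=1 d=3 new=(3,7) → add node 2 parent=1 cost=9
3. q=(40,12) nearest=1 d=34 new=(12,12) → blocked by [9,21]×[10,13], reject
4. q=(47,15) nearest=1 d=41 new=(12,13) → blocked by [9,21]×[10,13], reject
5. q=(11,10) nearest=1 d=5 new=(11,10) → blocked by [9,21]×[10,13], reject
6. q=(44,3) nearest=1 d=38 new=(12,3) → add node 3 parent=1 cost=12
7. q=(9,0) nearest=3 d=3 new=(9,0) → add node 4 parent=3 cost=15
8. q=(42,14) nearest=3 d=30 new=(18,9) → add node 5 parent=3 cost=18
9. q=(48,3) nearest=5 d=30 new=(24,3) → add node 6 parent=5 cost=24
10. q=(39,6) nearest=6 d=15 new=(30,6) → blocked by [28,34]×[6,10], reject
11. q=(20,3) nearest=6 d=4 new=(20,3) → add node 7 parent=6 cost=28
12. q=(13,8) nearest=3 d=5 new=(13,8) → add node 8 parent=3 cost=17; rewire 7→8 (24<28)
13. q=(29,15) nearest=5 d=11 new=(24,15) → blocked by [9,21]×[10,13], reject
14. q=(28,15) nearest=5 d=10 new=(24,15) → blocked by [9,21]×[10,13], reject
15. q=(10,2) nearest=3 d=2 new=(10,2) → add node 9 parent=3 cost=14
16. q=(18,13) nearest=5 d=4 new=(18,13) → blocked by [9,21]×[10,13], reject
17. q=(9,15) nearest=8 d=7 new=(9,14) → blocked by [9,21]×[10,13], reject
18. q=(43,15) nearest=6 d=19 new=(30,9) → blocked by [28,34]×[6,10], reject
19. q=(19,9) nearest=5 d=1 new=(19,9) → add node 10 parent=5 cost=19
20. q=(29,16) nearest=10 d=10 new=(25,15) → blocked by [9,21]×[10,13], reject
21. q=(16,8) nearest=5 d=2 new=(16,8) → add node 11 parent=5 cost=20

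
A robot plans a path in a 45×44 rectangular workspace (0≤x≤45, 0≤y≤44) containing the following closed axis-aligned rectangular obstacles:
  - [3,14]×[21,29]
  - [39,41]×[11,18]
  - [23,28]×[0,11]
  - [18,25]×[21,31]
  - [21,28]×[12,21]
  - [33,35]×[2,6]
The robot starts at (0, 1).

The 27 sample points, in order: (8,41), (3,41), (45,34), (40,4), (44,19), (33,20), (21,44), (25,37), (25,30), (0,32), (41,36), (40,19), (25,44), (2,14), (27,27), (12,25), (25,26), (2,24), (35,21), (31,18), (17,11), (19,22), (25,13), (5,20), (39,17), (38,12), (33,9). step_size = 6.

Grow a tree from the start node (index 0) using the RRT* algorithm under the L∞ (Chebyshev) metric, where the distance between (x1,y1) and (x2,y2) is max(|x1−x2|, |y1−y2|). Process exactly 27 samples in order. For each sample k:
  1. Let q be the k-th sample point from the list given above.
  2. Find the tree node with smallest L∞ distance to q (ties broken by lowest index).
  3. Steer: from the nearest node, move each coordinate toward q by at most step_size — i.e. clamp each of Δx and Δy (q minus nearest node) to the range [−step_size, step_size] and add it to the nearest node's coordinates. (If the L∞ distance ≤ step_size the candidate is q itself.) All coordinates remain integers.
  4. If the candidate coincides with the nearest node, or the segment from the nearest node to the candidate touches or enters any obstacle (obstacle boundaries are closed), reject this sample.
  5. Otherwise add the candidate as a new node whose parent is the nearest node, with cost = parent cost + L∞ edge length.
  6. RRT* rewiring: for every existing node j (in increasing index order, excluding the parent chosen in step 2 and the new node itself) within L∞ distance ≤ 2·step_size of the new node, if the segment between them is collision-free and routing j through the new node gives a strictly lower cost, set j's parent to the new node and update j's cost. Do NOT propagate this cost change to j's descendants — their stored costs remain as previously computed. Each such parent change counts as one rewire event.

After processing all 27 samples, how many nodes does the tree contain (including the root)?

1. q=(8,41) nearest=0 d=40 new=(6,7) → add node 1 parent=0 cost=6
2. q=(3,41) nearest=1 d=34 new=(3,13) → add node 2 parent=1 cost=12
3. q=(45,34) nearest=1 d=39 new=(12,13) → add node 3 parent=1 cost=12
4. q=(40,4) nearest=3 d=28 new=(18,7) → add node 4 parent=3 cost=18
5. q=(44,19) nearest=4 d=26 new=(24,13) → blocked by [21,28]×[12,21], reject
6. q=(33,20) nearest=4 d=15 new=(24,13) → blocked by [21,28]×[12,21], reject
7. q=(21,44) nearest=2 d=31 new=(9,19) → add node 5 parent=2 cost=18
8. q=(25,37) nearest=5 d=18 new=(15,25) → blocked by [3,14]×[21,29], reject
9. q=(25,30) nearest=5 d=16 new=(15,25) → blocked by [3,14]×[21,29], reject
10. q=(0,32) nearest=5 d=13 new=(3,25) → blocked by [3,14]×[21,29], reject
11. q=(41,36) nearest=3 d=29 new=(18,19) → add node 6 parent=3 cost=18
12. q=(40,19) nearest=4 d=22 new=(24,13) → blocked by [21,28]×[12,21], reject
13. q=(25,44) nearest=5 d=25 new=(15,25) → blocked by [3,14]×[21,29], reject
14. q=(2,14) nearest=2 d=1 new=(2,14) → add node 7 parent=2 cost=13
15. q=(27,27) nearest=6 d=9 new=(24,25) → blocked by [18,25]×[21,31], reject
16. q=(12,25) nearest=5 d=6 new=(12,25) → blocked by [3,14]×[21,29], reject
17. q=(25,26) nearest=6 d=7 new=(24,25) → blocked by [18,25]×[21,31], reject
18. q=(2,24) nearest=5 d=7 new=(3,24) → blocked by [3,14]×[21,29], reject
19. q=(35,21) nearest=4 d=17 new=(24,13) → blocked by [21,28]×[12,21], reject
20. q=(31,18) nearest=4 d=13 new=(24,13) → blocked by [21,28]×[12,21], reject
21. q=(17,11) nearest=4 d=4 new=(17,11) → add node 8 parent=4 cost=22
22. q=(19,22) nearest=6 d=3 new=(19,22) → blocked by [18,25]×[21,31], reject
23. q=(25,13) nearest=4 d=7 new=(24,13) → blocked by [21,28]×[12,21], reject
24. q=(5,20) nearest=5 d=4 new=(5,20) → add node 9 parent=5 cost=22
25. q=(39,17) nearest=4 d=21 new=(24,13) → blocked by [21,28]×[12,21], reject
26. q=(38,12) nearest=4 d=20 new=(24,12) → blocked by [21,28]×[12,21], reject
27. q=(33,9) nearest=4 d=15 new=(24,9) → blocked by [23,28]×[0,11], reject

Node count: 10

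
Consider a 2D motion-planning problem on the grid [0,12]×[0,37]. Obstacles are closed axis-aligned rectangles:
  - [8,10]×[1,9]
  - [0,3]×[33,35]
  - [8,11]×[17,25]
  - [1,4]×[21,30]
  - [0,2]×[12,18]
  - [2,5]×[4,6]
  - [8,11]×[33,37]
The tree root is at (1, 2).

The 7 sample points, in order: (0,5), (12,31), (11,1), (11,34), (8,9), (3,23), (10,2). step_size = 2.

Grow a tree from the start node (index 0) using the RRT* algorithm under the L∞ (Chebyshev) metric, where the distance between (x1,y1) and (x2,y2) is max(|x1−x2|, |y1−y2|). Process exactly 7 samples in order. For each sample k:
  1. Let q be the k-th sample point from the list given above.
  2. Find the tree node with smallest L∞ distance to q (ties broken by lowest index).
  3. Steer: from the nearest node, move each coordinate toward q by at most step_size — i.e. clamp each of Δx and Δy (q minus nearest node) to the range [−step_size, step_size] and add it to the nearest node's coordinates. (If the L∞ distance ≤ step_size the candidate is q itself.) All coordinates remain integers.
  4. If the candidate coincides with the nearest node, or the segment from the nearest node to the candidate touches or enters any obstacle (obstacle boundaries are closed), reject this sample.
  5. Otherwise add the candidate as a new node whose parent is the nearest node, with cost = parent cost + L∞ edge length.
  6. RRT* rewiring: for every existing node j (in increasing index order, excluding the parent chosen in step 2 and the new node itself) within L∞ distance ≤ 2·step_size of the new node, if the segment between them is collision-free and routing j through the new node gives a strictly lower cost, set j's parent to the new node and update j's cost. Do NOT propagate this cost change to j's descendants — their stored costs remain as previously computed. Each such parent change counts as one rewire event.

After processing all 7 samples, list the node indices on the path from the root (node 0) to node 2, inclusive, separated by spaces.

Path: 0 2

1. q=(0,5) nearest=0 d=3 new=(0,4) → add node 1 parent=0 cost=2
2. q=(12,31) nearest=1 d=27 new=(2,6) → blocked by [2,5]×[4,6], reject
3. q=(11,1) nearest=0 d=10 new=(3,1) → add node 2 parent=0 cost=2
4. q=(11,34) nearest=1 d=30 new=(2,6) → blocked by [2,5]×[4,6], reject
5. q=(8,9) nearest=0 d=7 new=(3,4) → blocked by [2,5]×[4,6], reject
6. q=(3,23) nearest=1 d=19 new=(2,6) → blocked by [2,5]×[4,6], reject
7. q=(10,2) nearest=2 d=7 new=(5,2) → add node 3 parent=2 cost=4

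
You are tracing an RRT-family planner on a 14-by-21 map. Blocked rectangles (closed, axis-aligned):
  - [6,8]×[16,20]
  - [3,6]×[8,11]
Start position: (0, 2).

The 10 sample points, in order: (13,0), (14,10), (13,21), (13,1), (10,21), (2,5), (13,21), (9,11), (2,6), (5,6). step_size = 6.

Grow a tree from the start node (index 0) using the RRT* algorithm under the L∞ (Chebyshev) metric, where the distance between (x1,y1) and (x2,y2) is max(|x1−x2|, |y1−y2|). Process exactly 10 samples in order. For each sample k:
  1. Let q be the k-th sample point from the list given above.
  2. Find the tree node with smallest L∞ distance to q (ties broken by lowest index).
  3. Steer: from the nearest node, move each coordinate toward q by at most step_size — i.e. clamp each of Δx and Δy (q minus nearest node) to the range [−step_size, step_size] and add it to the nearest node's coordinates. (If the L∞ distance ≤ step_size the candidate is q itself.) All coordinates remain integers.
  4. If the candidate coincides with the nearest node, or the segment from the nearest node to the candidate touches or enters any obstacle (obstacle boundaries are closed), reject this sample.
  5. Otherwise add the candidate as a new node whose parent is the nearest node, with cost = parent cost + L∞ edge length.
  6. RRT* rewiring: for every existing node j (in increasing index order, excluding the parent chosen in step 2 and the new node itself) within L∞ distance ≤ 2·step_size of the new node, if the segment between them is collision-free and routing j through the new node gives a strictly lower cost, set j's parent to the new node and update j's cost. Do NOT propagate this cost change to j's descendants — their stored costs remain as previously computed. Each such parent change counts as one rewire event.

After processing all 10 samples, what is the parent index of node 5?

1. q=(13,0) nearest=0 d=13 new=(6,0) → add node 1 parent=0 cost=6
2. q=(14,10) nearest=1 d=10 new=(12,6) → add node 2 parent=1 cost=12
3. q=(13,21) nearest=2 d=15 new=(13,12) → add node 3 parent=2 cost=18
4. q=(13,1) nearest=2 d=5 new=(13,1) → add node 4 parent=2 cost=17
5. q=(10,21) nearest=3 d=9 new=(10,18) → add node 5 parent=3 cost=24
6. q=(2,5) nearest=0 d=3 new=(2,5) → add node 6 parent=0 cost=3; rewire 3→6 (14<18); rewire 4→6 (14<17)
7. q=(13,21) nearest=5 d=3 new=(13,21) → add node 7 parent=5 cost=27
8. q=(9,11) nearest=3 d=4 new=(9,11) → add node 8 parent=3 cost=18
9. q=(2,6) nearest=6 d=1 new=(2,6) → add node 9 parent=6 cost=4
10. q=(5,6) nearest=6 d=3 new=(5,6) → add node 10 parent=6 cost=6; rewire 8→10 (11<18)

Parent of node 5: 3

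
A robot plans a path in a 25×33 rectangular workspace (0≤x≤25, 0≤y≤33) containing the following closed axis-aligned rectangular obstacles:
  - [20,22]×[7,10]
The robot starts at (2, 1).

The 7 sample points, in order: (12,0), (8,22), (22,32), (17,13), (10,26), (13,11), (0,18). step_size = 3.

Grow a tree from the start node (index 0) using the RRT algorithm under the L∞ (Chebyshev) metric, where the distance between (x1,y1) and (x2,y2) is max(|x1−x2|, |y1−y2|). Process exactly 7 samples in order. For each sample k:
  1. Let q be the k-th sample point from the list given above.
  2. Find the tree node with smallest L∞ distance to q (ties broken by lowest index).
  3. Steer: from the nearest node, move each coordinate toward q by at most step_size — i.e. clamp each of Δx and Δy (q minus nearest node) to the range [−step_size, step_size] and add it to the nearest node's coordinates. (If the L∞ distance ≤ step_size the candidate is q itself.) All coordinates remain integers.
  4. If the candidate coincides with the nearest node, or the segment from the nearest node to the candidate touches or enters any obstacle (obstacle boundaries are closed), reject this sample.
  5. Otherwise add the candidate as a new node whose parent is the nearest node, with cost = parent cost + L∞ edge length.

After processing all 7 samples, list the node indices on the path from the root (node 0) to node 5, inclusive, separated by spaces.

Path: 0 2 3 4 5

1. q=(12,0) nearest=0 d=10 new=(5,0) → add node 1 parent=0 cost=3
2. q=(8,22) nearest=0 d=21 new=(5,4) → add node 2 parent=0 cost=3
3. q=(22,32) nearest=2 d=28 new=(8,7) → add node 3 parent=2 cost=6
4. q=(17,13) nearest=3 d=9 new=(11,10) → add node 4 parent=3 cost=9
5. q=(10,26) nearest=4 d=16 new=(10,13) → add node 5 parent=4 cost=12
6. q=(13,11) nearest=4 d=2 new=(13,11) → add node 6 parent=4 cost=11
7. q=(0,18) nearest=5 d=10 new=(7,16) → add node 7 parent=5 cost=15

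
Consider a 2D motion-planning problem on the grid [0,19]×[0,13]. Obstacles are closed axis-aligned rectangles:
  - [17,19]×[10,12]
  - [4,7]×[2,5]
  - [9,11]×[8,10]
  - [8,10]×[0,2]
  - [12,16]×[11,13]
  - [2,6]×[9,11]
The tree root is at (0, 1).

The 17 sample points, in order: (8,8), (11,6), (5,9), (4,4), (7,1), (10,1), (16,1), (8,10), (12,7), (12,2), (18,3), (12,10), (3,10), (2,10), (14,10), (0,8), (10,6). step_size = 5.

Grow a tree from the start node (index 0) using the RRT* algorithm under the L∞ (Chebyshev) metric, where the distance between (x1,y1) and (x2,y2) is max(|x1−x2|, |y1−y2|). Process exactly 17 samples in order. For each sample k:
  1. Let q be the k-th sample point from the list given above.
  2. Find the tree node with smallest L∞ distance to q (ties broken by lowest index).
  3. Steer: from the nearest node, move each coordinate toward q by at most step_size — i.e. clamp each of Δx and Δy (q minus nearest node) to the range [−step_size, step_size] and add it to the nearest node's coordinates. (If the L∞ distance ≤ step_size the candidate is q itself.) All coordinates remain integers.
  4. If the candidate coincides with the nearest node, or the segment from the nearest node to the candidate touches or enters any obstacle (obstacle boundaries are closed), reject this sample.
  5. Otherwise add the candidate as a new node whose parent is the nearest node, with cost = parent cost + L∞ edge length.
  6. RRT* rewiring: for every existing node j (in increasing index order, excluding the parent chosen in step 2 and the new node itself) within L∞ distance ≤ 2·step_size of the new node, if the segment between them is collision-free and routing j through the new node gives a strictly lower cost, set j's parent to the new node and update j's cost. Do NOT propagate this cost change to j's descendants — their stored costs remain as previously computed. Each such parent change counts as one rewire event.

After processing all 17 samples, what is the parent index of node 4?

1. q=(8,8) nearest=0 d=8 new=(5,6) → blocked by [4,7]×[2,5], reject
2. q=(11,6) nearest=0 d=11 new=(5,6) → blocked by [4,7]×[2,5], reject
3. q=(5,9) nearest=0 d=8 new=(5,6) → blocked by [4,7]×[2,5], reject
4. q=(4,4) nearest=0 d=4 new=(4,4) → blocked by [4,7]×[2,5], reject
5. q=(7,1) nearest=0 d=7 new=(5,1) → add node 1 parent=0 cost=5
6. q=(10,1) nearest=1 d=5 new=(10,1) → blocked by [8,10]×[0,2], reject
7. q=(16,1) nearest=1 d=11 new=(10,1) → blocked by [8,10]×[0,2], reject
8. q=(8,10) nearest=0 d=9 new=(5,6) → blocked by [4,7]×[2,5], reject
9. q=(12,7) nearest=1 d=7 new=(10,6) → blocked by [4,7]×[2,5], reject
10. q=(12,2) nearest=1 d=7 new=(10,2) → blocked by [8,10]×[0,2], reject
11. q=(18,3) nearest=1 d=13 new=(10,3) → add node 2 parent=1 cost=10
12. q=(12,10) nearest=2 d=7 new=(12,8) → add node 3 parent=2 cost=15
13. q=(3,10) nearest=2 d=7 new=(5,8) → add node 4 parent=2 cost=15
14. q=(2,10) nearest=4 d=3 new=(2,10) → blocked by [2,6]×[9,11], reject
15. q=(14,10) nearest=3 d=2 new=(14,10) → add node 5 parent=3 cost=17
16. q=(0,8) nearest=4 d=5 new=(0,8) → add node 6 parent=4 cost=20
17. q=(10,6) nearest=3 d=2 new=(10,6) → add node 7 parent=3 cost=17

Parent of node 4: 2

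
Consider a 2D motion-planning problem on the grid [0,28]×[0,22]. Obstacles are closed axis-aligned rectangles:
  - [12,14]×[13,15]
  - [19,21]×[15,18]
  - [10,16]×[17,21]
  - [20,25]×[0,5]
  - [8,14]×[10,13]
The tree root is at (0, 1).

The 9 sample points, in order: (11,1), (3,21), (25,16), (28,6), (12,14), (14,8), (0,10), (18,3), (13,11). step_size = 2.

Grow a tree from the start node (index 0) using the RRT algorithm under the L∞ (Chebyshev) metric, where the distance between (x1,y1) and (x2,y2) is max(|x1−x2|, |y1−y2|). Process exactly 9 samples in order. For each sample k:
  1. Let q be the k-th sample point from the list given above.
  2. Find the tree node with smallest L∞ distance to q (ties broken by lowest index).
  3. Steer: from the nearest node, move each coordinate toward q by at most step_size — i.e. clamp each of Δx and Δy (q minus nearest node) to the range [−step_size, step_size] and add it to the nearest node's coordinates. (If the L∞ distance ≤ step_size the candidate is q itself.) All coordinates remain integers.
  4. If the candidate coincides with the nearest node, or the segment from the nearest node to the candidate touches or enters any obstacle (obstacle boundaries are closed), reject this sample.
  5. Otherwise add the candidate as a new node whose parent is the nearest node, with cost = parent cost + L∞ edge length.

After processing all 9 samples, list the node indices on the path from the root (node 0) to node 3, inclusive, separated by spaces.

1. q=(11,1) nearest=0 d=11 new=(2,1) → add node 1 parent=0 cost=2
2. q=(3,21) nearest=0 d=20 new=(2,3) → add node 2 parent=0 cost=2
3. q=(25,16) nearest=1 d=23 new=(4,3) → add node 3 parent=1 cost=4
4. q=(28,6) nearest=3 d=24 new=(6,5) → add node 4 parent=3 cost=6
5. q=(12,14) nearest=4 d=9 new=(8,7) → add node 5 parent=4 cost=8
6. q=(14,8) nearest=5 d=6 new=(10,8) → add node 6 parent=5 cost=10
7. q=(0,10) nearest=4 d=6 new=(4,7) → add node 7 parent=4 cost=8
8. q=(18,3) nearest=6 d=8 new=(12,6) → add node 8 parent=6 cost=12
9. q=(13,11) nearest=6 d=3 new=(12,10) → blocked by [8,14]×[10,13], reject

Path: 0 1 3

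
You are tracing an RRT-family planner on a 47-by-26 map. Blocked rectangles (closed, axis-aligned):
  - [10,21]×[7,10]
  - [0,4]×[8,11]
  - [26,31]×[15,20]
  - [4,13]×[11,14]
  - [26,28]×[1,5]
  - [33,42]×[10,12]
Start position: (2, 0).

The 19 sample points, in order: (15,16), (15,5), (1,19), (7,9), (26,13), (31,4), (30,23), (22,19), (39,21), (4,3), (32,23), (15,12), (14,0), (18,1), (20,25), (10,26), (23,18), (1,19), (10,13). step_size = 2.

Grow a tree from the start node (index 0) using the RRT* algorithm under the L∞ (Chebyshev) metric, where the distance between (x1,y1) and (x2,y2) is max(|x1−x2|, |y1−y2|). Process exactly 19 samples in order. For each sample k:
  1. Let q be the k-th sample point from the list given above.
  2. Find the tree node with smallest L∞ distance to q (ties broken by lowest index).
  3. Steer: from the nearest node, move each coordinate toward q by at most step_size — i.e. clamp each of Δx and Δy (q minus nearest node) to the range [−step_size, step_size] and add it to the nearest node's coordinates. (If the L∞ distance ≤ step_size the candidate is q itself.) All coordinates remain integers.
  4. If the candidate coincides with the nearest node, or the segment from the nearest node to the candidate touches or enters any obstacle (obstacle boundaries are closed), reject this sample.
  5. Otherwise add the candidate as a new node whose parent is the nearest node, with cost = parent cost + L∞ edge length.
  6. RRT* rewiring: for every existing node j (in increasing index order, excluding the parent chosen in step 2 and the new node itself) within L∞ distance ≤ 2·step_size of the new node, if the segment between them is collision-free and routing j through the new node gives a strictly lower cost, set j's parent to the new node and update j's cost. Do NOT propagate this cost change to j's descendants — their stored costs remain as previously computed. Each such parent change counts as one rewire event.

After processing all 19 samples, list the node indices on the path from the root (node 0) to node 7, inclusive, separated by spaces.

Path: 0 1 2 5 6 7

1. q=(15,16) nearest=0 d=16 new=(4,2) → add node 1 parent=0 cost=2
2. q=(15,5) nearest=1 d=11 new=(6,4) → add node 2 parent=1 cost=4
3. q=(1,19) nearest=2 d=15 new=(4,6) → add node 3 parent=2 cost=6
4. q=(7,9) nearest=3 d=3 new=(6,8) → add node 4 parent=3 cost=8
5. q=(26,13) nearest=2 d=20 new=(8,6) → add node 5 parent=2 cost=6
6. q=(31,4) nearest=5 d=23 new=(10,4) → add node 6 parent=5 cost=8
7. q=(30,23) nearest=6 d=20 new=(12,6) → add node 7 parent=6 cost=10
8. q=(22,19) nearest=7 d=13 new=(14,8) → blocked by [10,21]×[7,10], reject
9. q=(39,21) nearest=7 d=27 new=(14,8) → blocked by [10,21]×[7,10], reject
10. q=(4,3) nearest=1 d=1 new=(4,3) → add node 8 parent=1 cost=3
11. q=(32,23) nearest=7 d=20 new=(14,8) → blocked by [10,21]×[7,10], reject
12. q=(15,12) nearest=7 d=6 new=(14,8) → blocked by [10,21]×[7,10], reject
13. q=(14,0) nearest=6 d=4 new=(12,2) → add node 9 parent=6 cost=10
14. q=(18,1) nearest=7 d=6 new=(14,4) → add node 10 parent=7 cost=12
15. q=(20,25) nearest=4 d=17 new=(8,10) → add node 11 parent=4 cost=10
16. q=(10,26) nearest=11 d=16 new=(10,12) → blocked by [4,13]×[11,14], reject
17. q=(23,18) nearest=7 d=12 new=(14,8) → blocked by [10,21]×[7,10], reject
18. q=(1,19) nearest=11 d=9 new=(6,12) → blocked by [4,13]×[11,14], reject
19. q=(10,13) nearest=11 d=3 new=(10,12) → blocked by [4,13]×[11,14], reject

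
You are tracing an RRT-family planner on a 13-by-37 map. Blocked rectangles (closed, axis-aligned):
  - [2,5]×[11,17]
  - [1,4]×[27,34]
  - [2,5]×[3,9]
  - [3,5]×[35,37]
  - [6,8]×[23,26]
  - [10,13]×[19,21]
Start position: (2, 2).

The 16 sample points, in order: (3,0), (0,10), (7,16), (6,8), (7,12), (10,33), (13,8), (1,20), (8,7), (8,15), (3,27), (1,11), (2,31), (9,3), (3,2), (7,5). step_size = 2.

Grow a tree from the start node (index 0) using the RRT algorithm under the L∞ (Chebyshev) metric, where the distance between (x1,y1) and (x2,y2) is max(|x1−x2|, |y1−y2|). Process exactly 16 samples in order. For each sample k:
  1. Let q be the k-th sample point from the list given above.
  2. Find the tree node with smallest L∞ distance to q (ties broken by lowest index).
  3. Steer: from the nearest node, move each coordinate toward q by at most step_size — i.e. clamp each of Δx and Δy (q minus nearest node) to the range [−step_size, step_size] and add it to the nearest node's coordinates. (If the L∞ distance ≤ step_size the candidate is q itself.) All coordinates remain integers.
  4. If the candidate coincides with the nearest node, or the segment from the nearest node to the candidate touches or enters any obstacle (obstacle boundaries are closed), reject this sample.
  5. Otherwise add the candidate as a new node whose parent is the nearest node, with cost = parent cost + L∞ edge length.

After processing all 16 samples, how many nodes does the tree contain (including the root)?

Node count: 11

1. q=(3,0) nearest=0 d=2 new=(3,0) → add node 1 parent=0 cost=2
2. q=(0,10) nearest=0 d=8 new=(0,4) → add node 2 parent=0 cost=2
3. q=(7,16) nearest=2 d=12 new=(2,6) → blocked by [2,5]×[3,9], reject
4. q=(6,8) nearest=0 d=6 new=(4,4) → blocked by [2,5]×[3,9], reject
5. q=(7,12) nearest=2 d=8 new=(2,6) → blocked by [2,5]×[3,9], reject
6. q=(10,33) nearest=2 d=29 new=(2,6) → blocked by [2,5]×[3,9], reject
7. q=(13,8) nearest=1 d=10 new=(5,2) → add node 3 parent=1 cost=4
8. q=(1,20) nearest=2 d=16 new=(1,6) → add node 4 parent=2 cost=4
9. q=(8,7) nearest=3 d=5 new=(7,4) → add node 5 parent=3 cost=6
10. q=(8,15) nearest=4 d=9 new=(3,8) → blocked by [2,5]×[3,9], reject
11. q=(3,27) nearest=4 d=21 new=(3,8) → blocked by [2,5]×[3,9], reject
12. q=(1,11) nearest=4 d=5 new=(1,8) → add node 6 parent=4 cost=6
13. q=(2,31) nearest=6 d=23 new=(2,10) → add node 7 parent=6 cost=8
14. q=(9,3) nearest=5 d=2 new=(9,3) → add node 8 parent=5 cost=8
15. q=(3,2) nearest=0 d=1 new=(3,2) → add node 9 parent=0 cost=1
16. q=(7,5) nearest=5 d=1 new=(7,5) → add node 10 parent=5 cost=7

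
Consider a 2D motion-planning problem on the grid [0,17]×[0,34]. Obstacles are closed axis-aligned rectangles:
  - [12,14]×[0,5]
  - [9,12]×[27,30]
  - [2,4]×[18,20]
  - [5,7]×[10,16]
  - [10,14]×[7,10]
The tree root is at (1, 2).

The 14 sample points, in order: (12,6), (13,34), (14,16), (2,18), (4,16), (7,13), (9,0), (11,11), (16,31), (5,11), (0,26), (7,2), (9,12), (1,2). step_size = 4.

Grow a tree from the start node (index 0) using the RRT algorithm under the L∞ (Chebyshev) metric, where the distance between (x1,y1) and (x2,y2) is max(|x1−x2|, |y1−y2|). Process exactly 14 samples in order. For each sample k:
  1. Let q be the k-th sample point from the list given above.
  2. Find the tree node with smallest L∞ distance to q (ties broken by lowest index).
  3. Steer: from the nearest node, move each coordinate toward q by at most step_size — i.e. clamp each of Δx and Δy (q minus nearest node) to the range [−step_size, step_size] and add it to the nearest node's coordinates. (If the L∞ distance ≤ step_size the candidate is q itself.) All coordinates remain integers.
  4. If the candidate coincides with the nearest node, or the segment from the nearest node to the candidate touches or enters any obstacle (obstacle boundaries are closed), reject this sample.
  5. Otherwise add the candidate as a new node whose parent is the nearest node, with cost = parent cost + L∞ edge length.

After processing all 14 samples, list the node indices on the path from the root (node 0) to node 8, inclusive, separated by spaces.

1. q=(12,6) nearest=0 d=11 new=(5,6) → add node 1 parent=0 cost=4
2. q=(13,34) nearest=1 d=28 new=(9,10) → add node 2 parent=1 cost=8
3. q=(14,16) nearest=2 d=6 new=(13,14) → add node 3 parent=2 cost=12
4. q=(2,18) nearest=2 d=8 new=(5,14) → blocked by [5,7]×[10,16], reject
5. q=(4,16) nearest=2 d=6 new=(5,14) → blocked by [5,7]×[10,16], reject
6. q=(7,13) nearest=2 d=3 new=(7,13) → blocked by [5,7]×[10,16], reject
7. q=(9,0) nearest=1 d=6 new=(9,2) → add node 4 parent=1 cost=8
8. q=(11,11) nearest=2 d=2 new=(11,11) → add node 5 parent=2 cost=10
9. q=(16,31) nearest=3 d=17 new=(16,18) → add node 6 parent=3 cost=16
10. q=(5,11) nearest=2 d=4 new=(5,11) → blocked by [5,7]×[10,16], reject
11. q=(0,26) nearest=3 d=13 new=(9,18) → add node 7 parent=3 cost=16
12. q=(7,2) nearest=4 d=2 new=(7,2) → add node 8 parent=4 cost=10
13. q=(9,12) nearest=2 d=2 new=(9,12) → add node 9 parent=2 cost=10
14. q=(1,2) nearest=0 d=0 → coincident, reject

Path: 0 1 4 8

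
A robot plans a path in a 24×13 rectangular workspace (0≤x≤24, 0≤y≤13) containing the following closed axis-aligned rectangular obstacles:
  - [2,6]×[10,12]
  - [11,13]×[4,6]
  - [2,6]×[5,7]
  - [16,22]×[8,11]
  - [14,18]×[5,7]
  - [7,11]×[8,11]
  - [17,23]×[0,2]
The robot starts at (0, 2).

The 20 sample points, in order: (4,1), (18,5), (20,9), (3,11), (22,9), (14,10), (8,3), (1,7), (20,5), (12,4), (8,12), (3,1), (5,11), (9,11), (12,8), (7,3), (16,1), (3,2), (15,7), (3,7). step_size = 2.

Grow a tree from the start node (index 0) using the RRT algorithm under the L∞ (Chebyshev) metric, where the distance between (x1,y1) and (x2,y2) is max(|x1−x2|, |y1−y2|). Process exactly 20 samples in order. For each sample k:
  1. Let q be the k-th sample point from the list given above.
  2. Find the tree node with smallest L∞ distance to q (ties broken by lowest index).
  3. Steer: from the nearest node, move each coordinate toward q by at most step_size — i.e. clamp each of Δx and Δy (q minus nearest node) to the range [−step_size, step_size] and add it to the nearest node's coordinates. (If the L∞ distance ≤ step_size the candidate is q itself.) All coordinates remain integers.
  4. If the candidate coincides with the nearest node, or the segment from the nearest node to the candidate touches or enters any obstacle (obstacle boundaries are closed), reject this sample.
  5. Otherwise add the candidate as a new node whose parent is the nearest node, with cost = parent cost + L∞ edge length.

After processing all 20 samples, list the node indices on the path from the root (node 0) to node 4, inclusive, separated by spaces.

Path: 0 1 2 3 4

1. q=(4,1) nearest=0 d=4 new=(2,1) → add node 1 parent=0 cost=2
2. q=(18,5) nearest=1 d=16 new=(4,3) → add node 2 parent=1 cost=4
3. q=(20,9) nearest=2 d=16 new=(6,5) → blocked by [2,6]×[5,7], reject
4. q=(3,11) nearest=2 d=8 new=(3,5) → blocked by [2,6]×[5,7], reject
5. q=(22,9) nearest=2 d=18 new=(6,5) → blocked by [2,6]×[5,7], reject
6. q=(14,10) nearest=2 d=10 new=(6,5) → blocked by [2,6]×[5,7], reject
7. q=(8,3) nearest=2 d=4 new=(6,3) → add node 3 parent=2 cost=6
8. q=(1,7) nearest=2 d=4 new=(2,5) → blocked by [2,6]×[5,7], reject
9. q=(20,5) nearest=3 d=14 new=(8,5) → add node 4 parent=3 cost=8
10. q=(12,4) nearest=4 d=4 new=(10,4) → add node 5 parent=4 cost=10
11. q=(8,12) nearest=4 d=7 new=(8,7) → add node 6 parent=4 cost=10
12. q=(3,1) nearest=1 d=1 new=(3,1) → add node 7 parent=1 cost=3
13. q=(5,11) nearest=6 d=4 new=(6,9) → blocked by [7,11]×[8,11], reject
14. q=(9,11) nearest=6 d=4 new=(9,9) → blocked by [7,11]×[8,11], reject
15. q=(12,8) nearest=4 d=4 new=(10,7) → add node 8 parent=4 cost=10
16. q=(7,3) nearest=3 d=1 new=(7,3) → add node 9 parent=3 cost=7
17. q=(16,1) nearest=5 d=6 new=(12,2) → add node 10 parent=5 cost=12
18. q=(3,2) nearest=1 d=1 new=(3,2) → add node 11 parent=1 cost=3
19. q=(15,7) nearest=5 d=5 new=(12,6) → blocked by [11,13]×[4,6], reject
20. q=(3,7) nearest=2 d=4 new=(3,5) → blocked by [2,6]×[5,7], reject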